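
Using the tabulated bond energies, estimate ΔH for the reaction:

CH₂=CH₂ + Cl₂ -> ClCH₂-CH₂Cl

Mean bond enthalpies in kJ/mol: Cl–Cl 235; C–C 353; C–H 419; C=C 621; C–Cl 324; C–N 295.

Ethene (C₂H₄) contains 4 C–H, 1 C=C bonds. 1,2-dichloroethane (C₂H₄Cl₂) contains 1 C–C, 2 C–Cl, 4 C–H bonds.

ΔH ≈ −145 kJ

Bonds broken (reactants):
  C–H: 4 × 419 = 1676
  C=C: 1 × 621 = 621
  Cl–Cl: 1 × 235 = 235
  Σ(broken) = 2532 kJ
Bonds formed (products):
  C–C: 1 × 353 = 353
  C–Cl: 2 × 324 = 648
  C–H: 4 × 419 = 1676
  Σ(formed) = 2677 kJ
ΔH = Σ(broken) − Σ(formed) = 2532 − 2677 = −145 kJ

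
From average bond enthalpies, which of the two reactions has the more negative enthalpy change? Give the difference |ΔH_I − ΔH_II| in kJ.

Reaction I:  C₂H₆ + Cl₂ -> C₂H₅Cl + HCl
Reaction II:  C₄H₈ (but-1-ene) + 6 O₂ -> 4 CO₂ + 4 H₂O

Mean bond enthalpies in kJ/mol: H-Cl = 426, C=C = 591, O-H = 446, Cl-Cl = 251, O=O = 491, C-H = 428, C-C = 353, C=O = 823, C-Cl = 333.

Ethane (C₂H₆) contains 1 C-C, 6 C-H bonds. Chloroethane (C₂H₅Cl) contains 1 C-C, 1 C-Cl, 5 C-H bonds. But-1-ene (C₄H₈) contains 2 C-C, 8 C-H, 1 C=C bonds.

Reaction II, by 2405 kJ

Reaction I:
  Bonds broken (reactants):
    C-C: 1 × 353 = 353
    C-H: 6 × 428 = 2568
    Cl-Cl: 1 × 251 = 251
    Σ(broken) = 3172 kJ
  Bonds formed (products):
    C-C: 1 × 353 = 353
    C-Cl: 1 × 333 = 333
    C-H: 5 × 428 = 2140
    H-Cl: 1 × 426 = 426
    Σ(formed) = 3252 kJ
  ΔH_I = 3172 − 3252 = −80 kJ
Reaction II:
  Bonds broken (reactants):
    C-C: 2 × 353 = 706
    C-H: 8 × 428 = 3424
    C=C: 1 × 591 = 591
    O=O: 6 × 491 = 2946
    Σ(broken) = 7667 kJ
  Bonds formed (products):
    C=O: 8 × 823 = 6584
    O-H: 8 × 446 = 3568
    Σ(formed) = 10152 kJ
  ΔH_II = 7667 − 10152 = −2485 kJ
ΔH_I − ΔH_II = +2405 kJ, so reaction II has the more negative ΔH; |ΔH_I − ΔH_II| = 2405 kJ.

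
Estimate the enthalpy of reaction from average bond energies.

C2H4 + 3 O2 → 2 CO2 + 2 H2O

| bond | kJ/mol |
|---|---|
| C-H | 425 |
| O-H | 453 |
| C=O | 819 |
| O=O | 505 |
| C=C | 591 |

Bonds broken (reactants):
  C-H: 4 × 425 = 1700
  C=C: 1 × 591 = 591
  O=O: 3 × 505 = 1515
  Σ(broken) = 3806 kJ
Bonds formed (products):
  C=O: 4 × 819 = 3276
  O-H: 4 × 453 = 1812
  Σ(formed) = 5088 kJ
ΔH = Σ(broken) − Σ(formed) = 3806 − 5088 = −1282 kJ

ΔH ≈ −1282 kJ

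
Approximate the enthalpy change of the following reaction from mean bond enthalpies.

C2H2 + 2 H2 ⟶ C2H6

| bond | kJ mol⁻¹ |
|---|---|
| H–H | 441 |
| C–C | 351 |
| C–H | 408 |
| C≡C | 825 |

Bonds broken (reactants):
  C≡C: 1 × 825 = 825
  C–H: 2 × 408 = 816
  H–H: 2 × 441 = 882
  Σ(broken) = 2523 kJ
Bonds formed (products):
  C–C: 1 × 351 = 351
  C–H: 6 × 408 = 2448
  Σ(formed) = 2799 kJ
ΔH = Σ(broken) − Σ(formed) = 2523 − 2799 = −276 kJ

ΔH ≈ −276 kJ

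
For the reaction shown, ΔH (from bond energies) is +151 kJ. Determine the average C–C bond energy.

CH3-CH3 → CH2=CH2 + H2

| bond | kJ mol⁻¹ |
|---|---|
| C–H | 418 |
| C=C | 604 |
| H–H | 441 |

D(C–C) ≈ 360 kJ/mol

Let D be the C–C bond energy.
Σ(broken) = 1×D + 6×418 = 2508 + D
Σ(formed) = 4×418 + 1×604 + 1×441 = 2717
ΔH = Σ(broken) − Σ(formed) = (2508 + D) − (2717) = −209 + D
Setting this equal to +151 kJ gives D = 360 kJ/mol.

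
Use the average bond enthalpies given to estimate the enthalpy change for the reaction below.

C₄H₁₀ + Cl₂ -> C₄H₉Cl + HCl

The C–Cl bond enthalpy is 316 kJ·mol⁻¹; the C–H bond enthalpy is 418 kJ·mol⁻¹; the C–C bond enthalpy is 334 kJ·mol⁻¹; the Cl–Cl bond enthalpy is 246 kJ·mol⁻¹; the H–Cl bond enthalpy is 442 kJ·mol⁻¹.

ΔH ≈ −94 kJ

Bonds broken (reactants):
  C–C: 3 × 334 = 1002
  C–H: 10 × 418 = 4180
  Cl–Cl: 1 × 246 = 246
  Σ(broken) = 5428 kJ
Bonds formed (products):
  C–C: 3 × 334 = 1002
  C–Cl: 1 × 316 = 316
  C–H: 9 × 418 = 3762
  H–Cl: 1 × 442 = 442
  Σ(formed) = 5522 kJ
ΔH = Σ(broken) − Σ(formed) = 5428 − 5522 = −94 kJ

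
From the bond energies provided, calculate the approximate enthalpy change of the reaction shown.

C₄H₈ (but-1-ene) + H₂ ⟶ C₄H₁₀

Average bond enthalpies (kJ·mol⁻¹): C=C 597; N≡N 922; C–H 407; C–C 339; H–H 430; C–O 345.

Bonds broken (reactants):
  C–C: 2 × 339 = 678
  C–H: 8 × 407 = 3256
  C=C: 1 × 597 = 597
  H–H: 1 × 430 = 430
  Σ(broken) = 4961 kJ
Bonds formed (products):
  C–C: 3 × 339 = 1017
  C–H: 10 × 407 = 4070
  Σ(formed) = 5087 kJ
ΔH = Σ(broken) − Σ(formed) = 4961 − 5087 = −126 kJ

ΔH ≈ −126 kJ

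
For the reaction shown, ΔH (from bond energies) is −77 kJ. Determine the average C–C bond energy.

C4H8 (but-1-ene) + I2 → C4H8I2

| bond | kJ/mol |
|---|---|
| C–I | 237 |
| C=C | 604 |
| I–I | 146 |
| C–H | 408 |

D(C–C) ≈ 353 kJ/mol

Let D be the C–C bond energy.
Σ(broken) = 2×D + 8×408 + 1×604 + 1×146 = 4014 + 2D
Σ(formed) = 3×D + 8×408 + 2×237 = 3738 + 3D
ΔH = Σ(broken) − Σ(formed) = (4014 + 2D) − (3738 + 3D) = +276 − D
Setting this equal to −77 kJ gives D = 353 kJ/mol.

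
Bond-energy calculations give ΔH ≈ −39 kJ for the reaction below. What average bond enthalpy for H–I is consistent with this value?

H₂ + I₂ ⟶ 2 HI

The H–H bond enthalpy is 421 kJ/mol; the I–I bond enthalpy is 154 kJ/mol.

Let D be the H–I bond energy.
Σ(broken) = 1×421 + 1×154 = 575
Σ(formed) = 2×D = 2D
ΔH = Σ(broken) − Σ(formed) = (575) − (2D) = +575 − 2D
Setting this equal to −39 kJ gives 2D = 614, so D = 307 kJ/mol.

D(H–I) ≈ 307 kJ/mol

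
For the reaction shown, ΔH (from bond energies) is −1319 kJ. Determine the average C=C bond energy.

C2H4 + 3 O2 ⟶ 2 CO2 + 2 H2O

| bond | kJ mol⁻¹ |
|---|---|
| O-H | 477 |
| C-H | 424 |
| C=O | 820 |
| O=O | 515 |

Let D be the C=C bond energy.
Σ(broken) = 4×424 + 1×D + 3×515 = 3241 + D
Σ(formed) = 4×820 + 4×477 = 5188
ΔH = Σ(broken) − Σ(formed) = (3241 + D) − (5188) = −1947 + D
Setting this equal to −1319 kJ gives D = 628 kJ/mol.

D(C=C) ≈ 628 kJ/mol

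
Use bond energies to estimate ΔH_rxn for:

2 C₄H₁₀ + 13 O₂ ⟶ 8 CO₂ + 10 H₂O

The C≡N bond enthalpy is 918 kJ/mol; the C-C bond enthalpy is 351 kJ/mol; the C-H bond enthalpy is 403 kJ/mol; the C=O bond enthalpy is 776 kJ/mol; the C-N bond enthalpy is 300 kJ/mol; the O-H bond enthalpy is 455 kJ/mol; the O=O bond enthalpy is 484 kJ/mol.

ΔH ≈ −5058 kJ

Bonds broken (reactants):
  C-C: 6 × 351 = 2106
  C-H: 20 × 403 = 8060
  O=O: 13 × 484 = 6292
  Σ(broken) = 16458 kJ
Bonds formed (products):
  C=O: 16 × 776 = 12416
  O-H: 20 × 455 = 9100
  Σ(formed) = 21516 kJ
ΔH = Σ(broken) − Σ(formed) = 16458 − 21516 = −5058 kJ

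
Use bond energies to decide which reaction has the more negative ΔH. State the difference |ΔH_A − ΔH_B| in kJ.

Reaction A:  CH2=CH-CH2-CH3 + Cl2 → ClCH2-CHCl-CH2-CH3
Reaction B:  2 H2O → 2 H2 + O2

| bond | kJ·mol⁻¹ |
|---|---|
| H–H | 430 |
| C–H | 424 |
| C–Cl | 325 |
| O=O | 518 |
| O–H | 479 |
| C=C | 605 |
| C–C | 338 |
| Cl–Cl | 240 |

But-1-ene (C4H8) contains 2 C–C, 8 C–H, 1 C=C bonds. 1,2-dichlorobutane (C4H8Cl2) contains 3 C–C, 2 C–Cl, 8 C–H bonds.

Reaction A, by 681 kJ

Reaction A:
  Bonds broken (reactants):
    C–C: 2 × 338 = 676
    C–H: 8 × 424 = 3392
    C=C: 1 × 605 = 605
    Cl–Cl: 1 × 240 = 240
    Σ(broken) = 4913 kJ
  Bonds formed (products):
    C–C: 3 × 338 = 1014
    C–Cl: 2 × 325 = 650
    C–H: 8 × 424 = 3392
    Σ(formed) = 5056 kJ
  ΔH_A = 4913 − 5056 = −143 kJ
Reaction B:
  Bonds broken (reactants):
    O–H: 4 × 479 = 1916
    Σ(broken) = 1916 kJ
  Bonds formed (products):
    H–H: 2 × 430 = 860
    O=O: 1 × 518 = 518
    Σ(formed) = 1378 kJ
  ΔH_B = 1916 − 1378 = +538 kJ
ΔH_A − ΔH_B = −681 kJ, so reaction A has the more negative ΔH; |ΔH_A − ΔH_B| = 681 kJ.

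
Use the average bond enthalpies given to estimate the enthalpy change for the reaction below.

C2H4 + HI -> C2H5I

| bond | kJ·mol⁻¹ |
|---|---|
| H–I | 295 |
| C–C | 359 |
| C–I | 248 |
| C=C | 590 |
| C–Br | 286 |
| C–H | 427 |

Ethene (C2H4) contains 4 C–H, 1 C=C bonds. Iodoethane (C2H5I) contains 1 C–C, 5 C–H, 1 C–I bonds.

ΔH ≈ −149 kJ

Bonds broken (reactants):
  C–H: 4 × 427 = 1708
  C=C: 1 × 590 = 590
  H–I: 1 × 295 = 295
  Σ(broken) = 2593 kJ
Bonds formed (products):
  C–C: 1 × 359 = 359
  C–H: 5 × 427 = 2135
  C–I: 1 × 248 = 248
  Σ(formed) = 2742 kJ
ΔH = Σ(broken) − Σ(formed) = 2593 − 2742 = −149 kJ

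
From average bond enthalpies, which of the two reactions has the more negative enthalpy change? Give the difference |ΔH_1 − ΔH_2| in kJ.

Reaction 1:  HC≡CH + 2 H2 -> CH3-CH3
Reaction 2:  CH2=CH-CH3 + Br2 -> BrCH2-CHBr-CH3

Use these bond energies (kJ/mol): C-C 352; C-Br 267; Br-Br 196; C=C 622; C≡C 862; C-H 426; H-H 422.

Reaction 1, by 282 kJ

Reaction 1:
  Bonds broken (reactants):
    C≡C: 1 × 862 = 862
    C-H: 2 × 426 = 852
    H-H: 2 × 422 = 844
    Σ(broken) = 2558 kJ
  Bonds formed (products):
    C-C: 1 × 352 = 352
    C-H: 6 × 426 = 2556
    Σ(formed) = 2908 kJ
  ΔH_1 = 2558 − 2908 = −350 kJ
Reaction 2:
  Bonds broken (reactants):
    Br-Br: 1 × 196 = 196
    C-C: 1 × 352 = 352
    C-H: 6 × 426 = 2556
    C=C: 1 × 622 = 622
    Σ(broken) = 3726 kJ
  Bonds formed (products):
    C-Br: 2 × 267 = 534
    C-C: 2 × 352 = 704
    C-H: 6 × 426 = 2556
    Σ(formed) = 3794 kJ
  ΔH_2 = 3726 − 3794 = −68 kJ
ΔH_1 − ΔH_2 = −282 kJ, so reaction 1 has the more negative ΔH; |ΔH_1 − ΔH_2| = 282 kJ.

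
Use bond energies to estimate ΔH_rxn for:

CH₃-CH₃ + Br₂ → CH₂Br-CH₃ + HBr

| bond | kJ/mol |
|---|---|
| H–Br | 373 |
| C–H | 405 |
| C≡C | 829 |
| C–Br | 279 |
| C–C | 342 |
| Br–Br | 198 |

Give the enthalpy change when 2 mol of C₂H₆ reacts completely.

Bonds broken (reactants):
  Br–Br: 1 × 198 = 198
  C–C: 1 × 342 = 342
  C–H: 6 × 405 = 2430
  Σ(broken) = 2970 kJ
Bonds formed (products):
  C–Br: 1 × 279 = 279
  C–C: 1 × 342 = 342
  C–H: 5 × 405 = 2025
  H–Br: 1 × 373 = 373
  Σ(formed) = 3019 kJ
ΔH = Σ(broken) − Σ(formed) = 2970 − 3019 = −49 kJ
For 2× the reaction as written: 2 × (−49) = −98 kJ

ΔH = −98 kJ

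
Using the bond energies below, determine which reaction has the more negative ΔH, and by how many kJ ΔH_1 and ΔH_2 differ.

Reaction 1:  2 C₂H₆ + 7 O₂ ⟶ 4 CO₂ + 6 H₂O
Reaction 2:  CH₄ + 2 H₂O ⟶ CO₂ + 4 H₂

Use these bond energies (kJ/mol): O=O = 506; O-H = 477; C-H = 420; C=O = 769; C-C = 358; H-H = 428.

Reaction 1, by 2916 kJ

Reaction 1:
  Bonds broken (reactants):
    C-C: 2 × 358 = 716
    C-H: 12 × 420 = 5040
    O=O: 7 × 506 = 3542
    Σ(broken) = 9298 kJ
  Bonds formed (products):
    C=O: 8 × 769 = 6152
    O-H: 12 × 477 = 5724
    Σ(formed) = 11876 kJ
  ΔH_1 = 9298 − 11876 = −2578 kJ
Reaction 2:
  Bonds broken (reactants):
    C-H: 4 × 420 = 1680
    O-H: 4 × 477 = 1908
    Σ(broken) = 3588 kJ
  Bonds formed (products):
    C=O: 2 × 769 = 1538
    H-H: 4 × 428 = 1712
    Σ(formed) = 3250 kJ
  ΔH_2 = 3588 − 3250 = +338 kJ
ΔH_1 − ΔH_2 = −2916 kJ, so reaction 1 has the more negative ΔH; |ΔH_1 − ΔH_2| = 2916 kJ.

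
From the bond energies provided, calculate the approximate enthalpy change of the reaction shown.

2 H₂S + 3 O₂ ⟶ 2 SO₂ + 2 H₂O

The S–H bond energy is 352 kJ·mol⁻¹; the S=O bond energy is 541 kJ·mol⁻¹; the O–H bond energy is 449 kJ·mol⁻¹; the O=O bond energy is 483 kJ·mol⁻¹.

Bonds broken (reactants):
  O=O: 3 × 483 = 1449
  S–H: 4 × 352 = 1408
  Σ(broken) = 2857 kJ
Bonds formed (products):
  O–H: 4 × 449 = 1796
  S=O: 4 × 541 = 2164
  Σ(formed) = 3960 kJ
ΔH = Σ(broken) − Σ(formed) = 2857 − 3960 = −1103 kJ

ΔH ≈ −1103 kJ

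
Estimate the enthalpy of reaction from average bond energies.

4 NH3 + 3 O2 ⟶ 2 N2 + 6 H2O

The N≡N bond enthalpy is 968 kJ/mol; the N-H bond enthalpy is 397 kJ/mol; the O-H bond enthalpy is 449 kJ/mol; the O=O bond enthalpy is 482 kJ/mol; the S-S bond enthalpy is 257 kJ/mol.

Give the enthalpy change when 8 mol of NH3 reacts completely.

ΔH = −2228 kJ

Bonds broken (reactants):
  N-H: 12 × 397 = 4764
  O=O: 3 × 482 = 1446
  Σ(broken) = 6210 kJ
Bonds formed (products):
  N≡N: 2 × 968 = 1936
  O-H: 12 × 449 = 5388
  Σ(formed) = 7324 kJ
ΔH = Σ(broken) − Σ(formed) = 6210 − 7324 = −1114 kJ
For 2× the reaction as written: 2 × (−1114) = −2228 kJ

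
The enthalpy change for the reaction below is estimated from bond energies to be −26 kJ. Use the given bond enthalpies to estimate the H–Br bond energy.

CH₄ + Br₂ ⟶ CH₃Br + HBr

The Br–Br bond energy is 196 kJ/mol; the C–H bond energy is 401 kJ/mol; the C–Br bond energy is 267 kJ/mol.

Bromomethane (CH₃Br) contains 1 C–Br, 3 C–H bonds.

Let D be the H–Br bond energy.
Σ(broken) = 1×196 + 4×401 = 1800
Σ(formed) = 1×267 + 3×401 + 1×D = 1470 + D
ΔH = Σ(broken) − Σ(formed) = (1800) − (1470 + D) = +330 − D
Setting this equal to −26 kJ gives D = 356 kJ/mol.

D(H–Br) ≈ 356 kJ/mol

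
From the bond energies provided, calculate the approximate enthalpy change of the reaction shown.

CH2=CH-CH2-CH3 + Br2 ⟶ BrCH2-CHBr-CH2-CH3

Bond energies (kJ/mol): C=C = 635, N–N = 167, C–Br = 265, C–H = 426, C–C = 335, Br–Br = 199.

Bonds broken (reactants):
  Br–Br: 1 × 199 = 199
  C–C: 2 × 335 = 670
  C–H: 8 × 426 = 3408
  C=C: 1 × 635 = 635
  Σ(broken) = 4912 kJ
Bonds formed (products):
  C–Br: 2 × 265 = 530
  C–C: 3 × 335 = 1005
  C–H: 8 × 426 = 3408
  Σ(formed) = 4943 kJ
ΔH = Σ(broken) − Σ(formed) = 4912 − 4943 = −31 kJ

ΔH ≈ −31 kJ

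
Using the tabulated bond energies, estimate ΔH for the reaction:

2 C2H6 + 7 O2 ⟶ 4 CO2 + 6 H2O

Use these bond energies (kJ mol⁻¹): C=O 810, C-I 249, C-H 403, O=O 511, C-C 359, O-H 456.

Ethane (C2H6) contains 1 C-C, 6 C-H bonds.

ΔH ≈ −2821 kJ

Bonds broken (reactants):
  C-C: 2 × 359 = 718
  C-H: 12 × 403 = 4836
  O=O: 7 × 511 = 3577
  Σ(broken) = 9131 kJ
Bonds formed (products):
  C=O: 8 × 810 = 6480
  O-H: 12 × 456 = 5472
  Σ(formed) = 11952 kJ
ΔH = Σ(broken) − Σ(formed) = 9131 − 11952 = −2821 kJ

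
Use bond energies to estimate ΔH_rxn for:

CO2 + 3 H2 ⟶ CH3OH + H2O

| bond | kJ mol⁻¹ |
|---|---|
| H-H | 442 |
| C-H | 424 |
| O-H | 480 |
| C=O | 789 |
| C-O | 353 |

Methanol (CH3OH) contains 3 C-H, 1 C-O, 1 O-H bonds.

ΔH ≈ −161 kJ

Bonds broken (reactants):
  C=O: 2 × 789 = 1578
  H-H: 3 × 442 = 1326
  Σ(broken) = 2904 kJ
Bonds formed (products):
  C-H: 3 × 424 = 1272
  C-O: 1 × 353 = 353
  O-H: 3 × 480 = 1440
  Σ(formed) = 3065 kJ
ΔH = Σ(broken) − Σ(formed) = 2904 − 3065 = −161 kJ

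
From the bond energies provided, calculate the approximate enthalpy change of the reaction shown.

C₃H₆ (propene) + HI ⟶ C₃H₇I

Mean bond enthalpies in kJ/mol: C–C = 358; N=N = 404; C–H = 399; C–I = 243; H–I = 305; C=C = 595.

Bonds broken (reactants):
  C–C: 1 × 358 = 358
  C–H: 6 × 399 = 2394
  C=C: 1 × 595 = 595
  H–I: 1 × 305 = 305
  Σ(broken) = 3652 kJ
Bonds formed (products):
  C–C: 2 × 358 = 716
  C–H: 7 × 399 = 2793
  C–I: 1 × 243 = 243
  Σ(formed) = 3752 kJ
ΔH = Σ(broken) − Σ(formed) = 3652 − 3752 = −100 kJ

ΔH ≈ −100 kJ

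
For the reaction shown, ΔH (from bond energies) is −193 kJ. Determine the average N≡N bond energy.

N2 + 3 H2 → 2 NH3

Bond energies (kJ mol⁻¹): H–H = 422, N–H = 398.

Let D be the N≡N bond energy.
Σ(broken) = 3×422 + 1×D = 1266 + D
Σ(formed) = 6×398 = 2388
ΔH = Σ(broken) − Σ(formed) = (1266 + D) − (2388) = −1122 + D
Setting this equal to −193 kJ gives D = 929 kJ/mol.

D(N≡N) ≈ 929 kJ/mol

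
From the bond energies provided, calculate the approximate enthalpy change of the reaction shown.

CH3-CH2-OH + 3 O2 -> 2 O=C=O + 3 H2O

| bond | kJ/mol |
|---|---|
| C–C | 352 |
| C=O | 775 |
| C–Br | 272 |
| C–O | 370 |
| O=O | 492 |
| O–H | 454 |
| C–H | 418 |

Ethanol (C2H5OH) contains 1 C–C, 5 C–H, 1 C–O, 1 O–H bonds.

ΔH ≈ −1082 kJ

Bonds broken (reactants):
  C–C: 1 × 352 = 352
  C–H: 5 × 418 = 2090
  C–O: 1 × 370 = 370
  O–H: 1 × 454 = 454
  O=O: 3 × 492 = 1476
  Σ(broken) = 4742 kJ
Bonds formed (products):
  C=O: 4 × 775 = 3100
  O–H: 6 × 454 = 2724
  Σ(formed) = 5824 kJ
ΔH = Σ(broken) − Σ(formed) = 4742 − 5824 = −1082 kJ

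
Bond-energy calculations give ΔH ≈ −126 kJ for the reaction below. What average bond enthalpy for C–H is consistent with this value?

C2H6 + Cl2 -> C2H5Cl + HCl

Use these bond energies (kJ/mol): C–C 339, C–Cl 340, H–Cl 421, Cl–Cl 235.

D(C–H) ≈ 400 kJ/mol

Let D be the C–H bond energy.
Σ(broken) = 1×339 + 6×D + 1×235 = 574 + 6D
Σ(formed) = 1×339 + 1×340 + 5×D + 1×421 = 1100 + 5D
ΔH = Σ(broken) − Σ(formed) = (574 + 6D) − (1100 + 5D) = −526 + D
Setting this equal to −126 kJ gives D = 400 kJ/mol.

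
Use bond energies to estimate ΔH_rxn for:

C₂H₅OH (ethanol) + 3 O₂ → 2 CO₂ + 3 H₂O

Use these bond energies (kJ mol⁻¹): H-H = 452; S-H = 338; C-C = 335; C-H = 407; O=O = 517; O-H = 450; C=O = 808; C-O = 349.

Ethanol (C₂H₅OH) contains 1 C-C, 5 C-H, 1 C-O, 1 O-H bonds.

Bonds broken (reactants):
  C-C: 1 × 335 = 335
  C-H: 5 × 407 = 2035
  C-O: 1 × 349 = 349
  O-H: 1 × 450 = 450
  O=O: 3 × 517 = 1551
  Σ(broken) = 4720 kJ
Bonds formed (products):
  C=O: 4 × 808 = 3232
  O-H: 6 × 450 = 2700
  Σ(formed) = 5932 kJ
ΔH = Σ(broken) − Σ(formed) = 4720 − 5932 = −1212 kJ

ΔH ≈ −1212 kJ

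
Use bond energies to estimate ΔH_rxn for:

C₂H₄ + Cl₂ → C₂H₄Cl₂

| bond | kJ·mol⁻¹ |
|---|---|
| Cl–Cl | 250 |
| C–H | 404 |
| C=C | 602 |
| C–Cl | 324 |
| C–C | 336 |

ΔH ≈ −132 kJ

Bonds broken (reactants):
  C–H: 4 × 404 = 1616
  C=C: 1 × 602 = 602
  Cl–Cl: 1 × 250 = 250
  Σ(broken) = 2468 kJ
Bonds formed (products):
  C–C: 1 × 336 = 336
  C–Cl: 2 × 324 = 648
  C–H: 4 × 404 = 1616
  Σ(formed) = 2600 kJ
ΔH = Σ(broken) − Σ(formed) = 2468 − 2600 = −132 kJ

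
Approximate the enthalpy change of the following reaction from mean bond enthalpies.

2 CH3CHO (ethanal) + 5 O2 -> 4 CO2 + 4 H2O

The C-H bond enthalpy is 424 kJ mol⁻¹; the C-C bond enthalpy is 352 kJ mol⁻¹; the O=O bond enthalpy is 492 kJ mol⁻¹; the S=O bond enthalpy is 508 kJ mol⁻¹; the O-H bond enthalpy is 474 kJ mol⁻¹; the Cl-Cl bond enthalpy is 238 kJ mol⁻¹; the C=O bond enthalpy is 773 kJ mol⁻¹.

Bonds broken (reactants):
  C-C: 2 × 352 = 704
  C-H: 8 × 424 = 3392
  C=O: 2 × 773 = 1546
  O=O: 5 × 492 = 2460
  Σ(broken) = 8102 kJ
Bonds formed (products):
  C=O: 8 × 773 = 6184
  O-H: 8 × 474 = 3792
  Σ(formed) = 9976 kJ
ΔH = Σ(broken) − Σ(formed) = 8102 − 9976 = −1874 kJ

ΔH ≈ −1874 kJ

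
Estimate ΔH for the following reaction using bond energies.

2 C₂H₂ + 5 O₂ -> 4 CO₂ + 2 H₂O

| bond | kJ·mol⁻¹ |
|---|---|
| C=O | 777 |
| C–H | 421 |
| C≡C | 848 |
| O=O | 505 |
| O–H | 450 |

Bonds broken (reactants):
  C≡C: 2 × 848 = 1696
  C–H: 4 × 421 = 1684
  O=O: 5 × 505 = 2525
  Σ(broken) = 5905 kJ
Bonds formed (products):
  C=O: 8 × 777 = 6216
  O–H: 4 × 450 = 1800
  Σ(formed) = 8016 kJ
ΔH = Σ(broken) − Σ(formed) = 5905 − 8016 = −2111 kJ

ΔH ≈ −2111 kJ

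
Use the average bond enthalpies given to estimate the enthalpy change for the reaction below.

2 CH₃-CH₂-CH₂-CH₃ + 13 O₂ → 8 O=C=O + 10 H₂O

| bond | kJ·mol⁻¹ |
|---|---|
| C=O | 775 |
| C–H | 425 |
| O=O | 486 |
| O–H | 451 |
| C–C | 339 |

ΔH ≈ −4568 kJ

Bonds broken (reactants):
  C–C: 6 × 339 = 2034
  C–H: 20 × 425 = 8500
  O=O: 13 × 486 = 6318
  Σ(broken) = 16852 kJ
Bonds formed (products):
  C=O: 16 × 775 = 12400
  O–H: 20 × 451 = 9020
  Σ(formed) = 21420 kJ
ΔH = Σ(broken) − Σ(formed) = 16852 − 21420 = −4568 kJ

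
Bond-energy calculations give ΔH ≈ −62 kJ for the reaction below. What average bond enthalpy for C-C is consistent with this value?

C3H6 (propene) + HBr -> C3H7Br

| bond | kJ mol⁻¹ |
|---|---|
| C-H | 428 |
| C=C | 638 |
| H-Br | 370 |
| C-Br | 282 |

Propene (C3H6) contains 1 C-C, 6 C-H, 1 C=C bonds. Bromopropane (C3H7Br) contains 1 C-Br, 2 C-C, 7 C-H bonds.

Let D be the C-C bond energy.
Σ(broken) = 1×D + 6×428 + 1×638 + 1×370 = 3576 + D
Σ(formed) = 1×282 + 2×D + 7×428 = 3278 + 2D
ΔH = Σ(broken) − Σ(formed) = (3576 + D) − (3278 + 2D) = +298 − D
Setting this equal to −62 kJ gives D = 360 kJ/mol.

D(C-C) ≈ 360 kJ/mol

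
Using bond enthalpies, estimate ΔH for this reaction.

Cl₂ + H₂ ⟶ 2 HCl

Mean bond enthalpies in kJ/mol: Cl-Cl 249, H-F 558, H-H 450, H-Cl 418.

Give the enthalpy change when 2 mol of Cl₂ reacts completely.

Bonds broken (reactants):
  Cl-Cl: 1 × 249 = 249
  H-H: 1 × 450 = 450
  Σ(broken) = 699 kJ
Bonds formed (products):
  H-Cl: 2 × 418 = 836
  Σ(formed) = 836 kJ
ΔH = Σ(broken) − Σ(formed) = 699 − 836 = −137 kJ
For 2× the reaction as written: 2 × (−137) = −274 kJ

ΔH = −274 kJ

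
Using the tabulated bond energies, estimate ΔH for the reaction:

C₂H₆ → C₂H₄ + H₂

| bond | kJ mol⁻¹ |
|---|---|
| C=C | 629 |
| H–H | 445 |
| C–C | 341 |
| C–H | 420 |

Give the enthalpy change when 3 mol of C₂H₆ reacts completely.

ΔH = +321 kJ

Bonds broken (reactants):
  C–C: 1 × 341 = 341
  C–H: 6 × 420 = 2520
  Σ(broken) = 2861 kJ
Bonds formed (products):
  C–H: 4 × 420 = 1680
  C=C: 1 × 629 = 629
  H–H: 1 × 445 = 445
  Σ(formed) = 2754 kJ
ΔH = Σ(broken) − Σ(formed) = 2861 − 2754 = +107 kJ
For 3× the reaction as written: 3 × (+107) = +321 kJ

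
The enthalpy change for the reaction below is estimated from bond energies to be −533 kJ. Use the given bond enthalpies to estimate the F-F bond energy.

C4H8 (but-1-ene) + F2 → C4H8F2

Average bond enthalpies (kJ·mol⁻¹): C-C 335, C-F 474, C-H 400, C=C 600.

D(F-F) ≈ 150 kJ/mol

Let D be the F-F bond energy.
Σ(broken) = 2×335 + 8×400 + 1×600 + 1×D = 4470 + D
Σ(formed) = 3×335 + 2×474 + 8×400 = 5153
ΔH = Σ(broken) − Σ(formed) = (4470 + D) − (5153) = −683 + D
Setting this equal to −533 kJ gives D = 150 kJ/mol.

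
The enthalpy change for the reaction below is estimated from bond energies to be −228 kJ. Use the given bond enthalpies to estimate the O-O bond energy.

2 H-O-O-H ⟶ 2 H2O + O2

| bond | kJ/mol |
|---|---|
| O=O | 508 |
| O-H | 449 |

Let D be the O-O bond energy.
Σ(broken) = 4×449 + 2×D = 1796 + 2D
Σ(formed) = 4×449 + 1×508 = 2304
ΔH = Σ(broken) − Σ(formed) = (1796 + 2D) − (2304) = −508 + 2D
Setting this equal to −228 kJ gives 2D = 280, so D = 140 kJ/mol.

D(O-O) ≈ 140 kJ/mol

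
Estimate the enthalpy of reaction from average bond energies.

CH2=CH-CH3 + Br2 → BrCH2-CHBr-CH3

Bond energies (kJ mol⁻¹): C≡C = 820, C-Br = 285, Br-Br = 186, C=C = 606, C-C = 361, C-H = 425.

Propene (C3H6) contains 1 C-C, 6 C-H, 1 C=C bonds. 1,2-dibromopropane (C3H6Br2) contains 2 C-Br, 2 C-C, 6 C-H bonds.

ΔH ≈ −139 kJ

Bonds broken (reactants):
  Br-Br: 1 × 186 = 186
  C-C: 1 × 361 = 361
  C-H: 6 × 425 = 2550
  C=C: 1 × 606 = 606
  Σ(broken) = 3703 kJ
Bonds formed (products):
  C-Br: 2 × 285 = 570
  C-C: 2 × 361 = 722
  C-H: 6 × 425 = 2550
  Σ(formed) = 3842 kJ
ΔH = Σ(broken) − Σ(formed) = 3703 − 3842 = −139 kJ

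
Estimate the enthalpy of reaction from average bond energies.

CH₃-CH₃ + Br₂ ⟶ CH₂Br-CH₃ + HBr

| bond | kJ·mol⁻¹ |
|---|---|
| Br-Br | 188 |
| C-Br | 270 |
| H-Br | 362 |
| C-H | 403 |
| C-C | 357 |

ΔH ≈ −41 kJ

Bonds broken (reactants):
  Br-Br: 1 × 188 = 188
  C-C: 1 × 357 = 357
  C-H: 6 × 403 = 2418
  Σ(broken) = 2963 kJ
Bonds formed (products):
  C-Br: 1 × 270 = 270
  C-C: 1 × 357 = 357
  C-H: 5 × 403 = 2015
  H-Br: 1 × 362 = 362
  Σ(formed) = 3004 kJ
ΔH = Σ(broken) − Σ(formed) = 2963 − 3004 = −41 kJ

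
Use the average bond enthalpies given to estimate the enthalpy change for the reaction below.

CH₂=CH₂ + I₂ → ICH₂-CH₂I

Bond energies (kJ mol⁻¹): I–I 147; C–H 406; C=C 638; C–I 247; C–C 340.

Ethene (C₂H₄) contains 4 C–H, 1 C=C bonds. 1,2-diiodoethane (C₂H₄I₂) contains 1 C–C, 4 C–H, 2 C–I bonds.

Bonds broken (reactants):
  C–H: 4 × 406 = 1624
  C=C: 1 × 638 = 638
  I–I: 1 × 147 = 147
  Σ(broken) = 2409 kJ
Bonds formed (products):
  C–C: 1 × 340 = 340
  C–H: 4 × 406 = 1624
  C–I: 2 × 247 = 494
  Σ(formed) = 2458 kJ
ΔH = Σ(broken) − Σ(formed) = 2409 − 2458 = −49 kJ

ΔH ≈ −49 kJ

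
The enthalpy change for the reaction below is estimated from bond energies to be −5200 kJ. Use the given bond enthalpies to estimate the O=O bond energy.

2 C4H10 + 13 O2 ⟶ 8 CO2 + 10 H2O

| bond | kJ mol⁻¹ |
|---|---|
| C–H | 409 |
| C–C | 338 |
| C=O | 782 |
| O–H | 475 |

D(O=O) ≈ 508 kJ/mol

Let D be the O=O bond energy.
Σ(broken) = 6×338 + 20×409 + 13×D = 10208 + 13D
Σ(formed) = 16×782 + 20×475 = 22012
ΔH = Σ(broken) − Σ(formed) = (10208 + 13D) − (22012) = −11804 + 13D
Setting this equal to −5200 kJ gives 13D = 6604, so D = 508 kJ/mol.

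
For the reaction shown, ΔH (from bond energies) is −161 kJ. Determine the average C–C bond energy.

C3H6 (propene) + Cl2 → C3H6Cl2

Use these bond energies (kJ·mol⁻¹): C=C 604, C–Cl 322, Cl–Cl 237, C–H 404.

D(C–C) ≈ 358 kJ/mol

Let D be the C–C bond energy.
Σ(broken) = 1×D + 6×404 + 1×604 + 1×237 = 3265 + D
Σ(formed) = 2×D + 2×322 + 6×404 = 3068 + 2D
ΔH = Σ(broken) − Σ(formed) = (3265 + D) − (3068 + 2D) = +197 − D
Setting this equal to −161 kJ gives D = 358 kJ/mol.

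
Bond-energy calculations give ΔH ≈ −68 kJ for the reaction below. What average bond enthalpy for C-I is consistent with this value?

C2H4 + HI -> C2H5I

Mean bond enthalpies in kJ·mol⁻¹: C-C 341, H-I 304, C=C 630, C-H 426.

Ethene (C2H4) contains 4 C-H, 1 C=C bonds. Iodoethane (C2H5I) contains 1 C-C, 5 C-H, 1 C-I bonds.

Let D be the C-I bond energy.
Σ(broken) = 4×426 + 1×630 + 1×304 = 2638
Σ(formed) = 1×341 + 5×426 + 1×D = 2471 + D
ΔH = Σ(broken) − Σ(formed) = (2638) − (2471 + D) = +167 − D
Setting this equal to −68 kJ gives D = 235 kJ/mol.

D(C-I) ≈ 235 kJ/mol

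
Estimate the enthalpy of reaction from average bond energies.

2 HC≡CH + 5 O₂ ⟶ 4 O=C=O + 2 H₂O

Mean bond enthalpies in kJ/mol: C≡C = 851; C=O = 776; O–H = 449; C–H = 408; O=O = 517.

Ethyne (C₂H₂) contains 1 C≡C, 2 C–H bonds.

Bonds broken (reactants):
  C≡C: 2 × 851 = 1702
  C–H: 4 × 408 = 1632
  O=O: 5 × 517 = 2585
  Σ(broken) = 5919 kJ
Bonds formed (products):
  C=O: 8 × 776 = 6208
  O–H: 4 × 449 = 1796
  Σ(formed) = 8004 kJ
ΔH = Σ(broken) − Σ(formed) = 5919 − 8004 = −2085 kJ

ΔH ≈ −2085 kJ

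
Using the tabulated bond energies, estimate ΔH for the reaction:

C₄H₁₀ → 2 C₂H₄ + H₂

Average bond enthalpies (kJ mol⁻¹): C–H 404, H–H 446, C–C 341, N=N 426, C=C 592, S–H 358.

ΔH ≈ +201 kJ

Bonds broken (reactants):
  C–C: 3 × 341 = 1023
  C–H: 10 × 404 = 4040
  Σ(broken) = 5063 kJ
Bonds formed (products):
  C–H: 8 × 404 = 3232
  C=C: 2 × 592 = 1184
  H–H: 1 × 446 = 446
  Σ(formed) = 4862 kJ
ΔH = Σ(broken) − Σ(formed) = 5063 − 4862 = +201 kJ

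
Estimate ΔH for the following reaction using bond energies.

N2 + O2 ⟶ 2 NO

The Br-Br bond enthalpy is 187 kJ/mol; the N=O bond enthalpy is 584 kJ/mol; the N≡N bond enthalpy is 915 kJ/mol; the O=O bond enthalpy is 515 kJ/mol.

Bonds broken (reactants):
  N≡N: 1 × 915 = 915
  O=O: 1 × 515 = 515
  Σ(broken) = 1430 kJ
Bonds formed (products):
  N=O: 2 × 584 = 1168
  Σ(formed) = 1168 kJ
ΔH = Σ(broken) − Σ(formed) = 1430 − 1168 = +262 kJ

ΔH ≈ +262 kJ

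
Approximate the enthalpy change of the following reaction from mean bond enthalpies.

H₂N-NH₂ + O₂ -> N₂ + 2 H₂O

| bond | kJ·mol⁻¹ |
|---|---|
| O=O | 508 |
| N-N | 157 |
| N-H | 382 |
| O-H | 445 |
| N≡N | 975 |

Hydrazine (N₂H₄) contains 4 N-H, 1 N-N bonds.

ΔH ≈ −562 kJ

Bonds broken (reactants):
  N-H: 4 × 382 = 1528
  N-N: 1 × 157 = 157
  O=O: 1 × 508 = 508
  Σ(broken) = 2193 kJ
Bonds formed (products):
  N≡N: 1 × 975 = 975
  O-H: 4 × 445 = 1780
  Σ(formed) = 2755 kJ
ΔH = Σ(broken) − Σ(formed) = 2193 − 2755 = −562 kJ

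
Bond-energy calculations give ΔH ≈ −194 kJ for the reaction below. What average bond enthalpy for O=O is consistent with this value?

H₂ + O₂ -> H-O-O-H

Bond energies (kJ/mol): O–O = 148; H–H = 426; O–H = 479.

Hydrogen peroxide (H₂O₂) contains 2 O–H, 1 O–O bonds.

D(O=O) ≈ 486 kJ/mol

Let D be the O=O bond energy.
Σ(broken) = 1×426 + 1×D = 426 + D
Σ(formed) = 2×479 + 1×148 = 1106
ΔH = Σ(broken) − Σ(formed) = (426 + D) − (1106) = −680 + D
Setting this equal to −194 kJ gives D = 486 kJ/mol.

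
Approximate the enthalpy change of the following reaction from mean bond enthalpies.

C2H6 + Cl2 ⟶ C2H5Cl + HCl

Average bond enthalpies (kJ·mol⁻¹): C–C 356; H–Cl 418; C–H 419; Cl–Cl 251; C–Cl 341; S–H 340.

Bonds broken (reactants):
  C–C: 1 × 356 = 356
  C–H: 6 × 419 = 2514
  Cl–Cl: 1 × 251 = 251
  Σ(broken) = 3121 kJ
Bonds formed (products):
  C–C: 1 × 356 = 356
  C–Cl: 1 × 341 = 341
  C–H: 5 × 419 = 2095
  H–Cl: 1 × 418 = 418
  Σ(formed) = 3210 kJ
ΔH = Σ(broken) − Σ(formed) = 3121 − 3210 = −89 kJ

ΔH ≈ −89 kJ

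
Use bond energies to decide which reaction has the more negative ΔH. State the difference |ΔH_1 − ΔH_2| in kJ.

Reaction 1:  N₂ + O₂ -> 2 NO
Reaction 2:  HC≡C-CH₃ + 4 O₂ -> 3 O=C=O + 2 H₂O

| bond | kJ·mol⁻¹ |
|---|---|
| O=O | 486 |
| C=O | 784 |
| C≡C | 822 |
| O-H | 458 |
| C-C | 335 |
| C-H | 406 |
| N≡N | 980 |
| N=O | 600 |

Reaction 1:
  Bonds broken (reactants):
    N≡N: 1 × 980 = 980
    O=O: 1 × 486 = 486
    Σ(broken) = 1466 kJ
  Bonds formed (products):
    N=O: 2 × 600 = 1200
    Σ(formed) = 1200 kJ
  ΔH_1 = 1466 − 1200 = +266 kJ
Reaction 2:
  Bonds broken (reactants):
    C≡C: 1 × 822 = 822
    C-C: 1 × 335 = 335
    C-H: 4 × 406 = 1624
    O=O: 4 × 486 = 1944
    Σ(broken) = 4725 kJ
  Bonds formed (products):
    C=O: 6 × 784 = 4704
    O-H: 4 × 458 = 1832
    Σ(formed) = 6536 kJ
  ΔH_2 = 4725 − 6536 = −1811 kJ
ΔH_1 − ΔH_2 = +2077 kJ, so reaction 2 has the more negative ΔH; |ΔH_1 − ΔH_2| = 2077 kJ.

Reaction 2, by 2077 kJ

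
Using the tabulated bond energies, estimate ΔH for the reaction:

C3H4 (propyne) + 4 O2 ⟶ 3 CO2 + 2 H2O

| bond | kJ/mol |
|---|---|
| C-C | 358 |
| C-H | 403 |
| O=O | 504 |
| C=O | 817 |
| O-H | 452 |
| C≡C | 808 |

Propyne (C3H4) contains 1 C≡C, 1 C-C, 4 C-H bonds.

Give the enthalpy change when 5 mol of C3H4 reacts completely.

ΔH = −9580 kJ

Bonds broken (reactants):
  C≡C: 1 × 808 = 808
  C-C: 1 × 358 = 358
  C-H: 4 × 403 = 1612
  O=O: 4 × 504 = 2016
  Σ(broken) = 4794 kJ
Bonds formed (products):
  C=O: 6 × 817 = 4902
  O-H: 4 × 452 = 1808
  Σ(formed) = 6710 kJ
ΔH = Σ(broken) − Σ(formed) = 4794 − 6710 = −1916 kJ
For 5× the reaction as written: 5 × (−1916) = −9580 kJ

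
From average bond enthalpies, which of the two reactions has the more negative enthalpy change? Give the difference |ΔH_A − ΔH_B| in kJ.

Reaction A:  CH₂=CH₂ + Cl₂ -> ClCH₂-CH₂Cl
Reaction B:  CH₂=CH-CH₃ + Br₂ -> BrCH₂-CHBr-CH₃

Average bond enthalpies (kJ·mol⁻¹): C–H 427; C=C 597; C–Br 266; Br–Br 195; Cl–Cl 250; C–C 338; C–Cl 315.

Reaction A, by 43 kJ

Reaction A:
  Bonds broken (reactants):
    C–H: 4 × 427 = 1708
    C=C: 1 × 597 = 597
    Cl–Cl: 1 × 250 = 250
    Σ(broken) = 2555 kJ
  Bonds formed (products):
    C–C: 1 × 338 = 338
    C–Cl: 2 × 315 = 630
    C–H: 4 × 427 = 1708
    Σ(formed) = 2676 kJ
  ΔH_A = 2555 − 2676 = −121 kJ
Reaction B:
  Bonds broken (reactants):
    Br–Br: 1 × 195 = 195
    C–C: 1 × 338 = 338
    C–H: 6 × 427 = 2562
    C=C: 1 × 597 = 597
    Σ(broken) = 3692 kJ
  Bonds formed (products):
    C–Br: 2 × 266 = 532
    C–C: 2 × 338 = 676
    C–H: 6 × 427 = 2562
    Σ(formed) = 3770 kJ
  ΔH_B = 3692 − 3770 = −78 kJ
ΔH_A − ΔH_B = −43 kJ, so reaction A has the more negative ΔH; |ΔH_A − ΔH_B| = 43 kJ.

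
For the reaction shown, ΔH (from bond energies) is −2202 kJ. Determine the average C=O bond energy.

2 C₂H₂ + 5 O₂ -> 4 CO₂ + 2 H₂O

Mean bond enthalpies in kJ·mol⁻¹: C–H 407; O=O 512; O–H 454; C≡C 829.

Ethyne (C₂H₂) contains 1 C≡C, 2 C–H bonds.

D(C=O) ≈ 779 kJ/mol

Let D be the C=O bond energy.
Σ(broken) = 2×829 + 4×407 + 5×512 = 5846
Σ(formed) = 8×D + 4×454 = 1816 + 8D
ΔH = Σ(broken) − Σ(formed) = (5846) − (1816 + 8D) = +4030 − 8D
Setting this equal to −2202 kJ gives 8D = 6232, so D = 779 kJ/mol.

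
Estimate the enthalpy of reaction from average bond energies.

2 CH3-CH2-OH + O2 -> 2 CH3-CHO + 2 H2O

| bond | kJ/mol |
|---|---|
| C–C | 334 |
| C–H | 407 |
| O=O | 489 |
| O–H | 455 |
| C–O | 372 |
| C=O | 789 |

ΔH ≈ −441 kJ

Bonds broken (reactants):
  C–C: 2 × 334 = 668
  C–H: 10 × 407 = 4070
  C–O: 2 × 372 = 744
  O–H: 2 × 455 = 910
  O=O: 1 × 489 = 489
  Σ(broken) = 6881 kJ
Bonds formed (products):
  C–C: 2 × 334 = 668
  C–H: 8 × 407 = 3256
  C=O: 2 × 789 = 1578
  O–H: 4 × 455 = 1820
  Σ(formed) = 7322 kJ
ΔH = Σ(broken) − Σ(formed) = 6881 − 7322 = −441 kJ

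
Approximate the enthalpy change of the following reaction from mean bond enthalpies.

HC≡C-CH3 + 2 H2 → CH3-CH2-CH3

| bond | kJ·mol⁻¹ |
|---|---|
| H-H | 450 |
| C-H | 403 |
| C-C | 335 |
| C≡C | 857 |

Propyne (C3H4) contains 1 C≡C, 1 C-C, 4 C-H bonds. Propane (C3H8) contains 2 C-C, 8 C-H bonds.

ΔH ≈ −190 kJ

Bonds broken (reactants):
  C≡C: 1 × 857 = 857
  C-C: 1 × 335 = 335
  C-H: 4 × 403 = 1612
  H-H: 2 × 450 = 900
  Σ(broken) = 3704 kJ
Bonds formed (products):
  C-C: 2 × 335 = 670
  C-H: 8 × 403 = 3224
  Σ(formed) = 3894 kJ
ΔH = Σ(broken) − Σ(formed) = 3704 − 3894 = −190 kJ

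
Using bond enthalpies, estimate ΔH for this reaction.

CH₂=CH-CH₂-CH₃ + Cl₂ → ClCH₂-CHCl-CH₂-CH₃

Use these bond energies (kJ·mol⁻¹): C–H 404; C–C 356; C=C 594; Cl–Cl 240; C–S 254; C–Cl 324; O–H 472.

ΔH ≈ −170 kJ

Bonds broken (reactants):
  C–C: 2 × 356 = 712
  C–H: 8 × 404 = 3232
  C=C: 1 × 594 = 594
  Cl–Cl: 1 × 240 = 240
  Σ(broken) = 4778 kJ
Bonds formed (products):
  C–C: 3 × 356 = 1068
  C–Cl: 2 × 324 = 648
  C–H: 8 × 404 = 3232
  Σ(formed) = 4948 kJ
ΔH = Σ(broken) − Σ(formed) = 4778 − 4948 = −170 kJ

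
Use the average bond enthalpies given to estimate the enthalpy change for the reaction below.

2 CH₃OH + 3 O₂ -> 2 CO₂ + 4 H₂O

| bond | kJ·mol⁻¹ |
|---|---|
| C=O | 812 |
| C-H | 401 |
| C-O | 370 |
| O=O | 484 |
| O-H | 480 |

Bonds broken (reactants):
  C-H: 6 × 401 = 2406
  C-O: 2 × 370 = 740
  O-H: 2 × 480 = 960
  O=O: 3 × 484 = 1452
  Σ(broken) = 5558 kJ
Bonds formed (products):
  C=O: 4 × 812 = 3248
  O-H: 8 × 480 = 3840
  Σ(formed) = 7088 kJ
ΔH = Σ(broken) − Σ(formed) = 5558 − 7088 = −1530 kJ

ΔH ≈ −1530 kJ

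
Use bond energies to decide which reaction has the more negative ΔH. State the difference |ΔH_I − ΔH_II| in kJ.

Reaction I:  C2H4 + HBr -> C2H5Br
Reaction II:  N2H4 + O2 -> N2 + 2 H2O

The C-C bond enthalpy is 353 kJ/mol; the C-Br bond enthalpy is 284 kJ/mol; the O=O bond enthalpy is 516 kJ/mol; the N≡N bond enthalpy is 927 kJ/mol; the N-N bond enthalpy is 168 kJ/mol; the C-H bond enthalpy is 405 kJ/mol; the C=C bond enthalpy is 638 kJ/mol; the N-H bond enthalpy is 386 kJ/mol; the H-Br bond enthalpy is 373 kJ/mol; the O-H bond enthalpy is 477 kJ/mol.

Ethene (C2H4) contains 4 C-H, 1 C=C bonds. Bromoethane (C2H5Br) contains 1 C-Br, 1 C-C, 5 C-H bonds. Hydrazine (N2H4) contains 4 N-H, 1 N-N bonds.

Reaction II, by 576 kJ

Reaction I:
  Bonds broken (reactants):
    C-H: 4 × 405 = 1620
    C=C: 1 × 638 = 638
    H-Br: 1 × 373 = 373
    Σ(broken) = 2631 kJ
  Bonds formed (products):
    C-Br: 1 × 284 = 284
    C-C: 1 × 353 = 353
    C-H: 5 × 405 = 2025
    Σ(formed) = 2662 kJ
  ΔH_I = 2631 − 2662 = −31 kJ
Reaction II:
  Bonds broken (reactants):
    N-H: 4 × 386 = 1544
    N-N: 1 × 168 = 168
    O=O: 1 × 516 = 516
    Σ(broken) = 2228 kJ
  Bonds formed (products):
    N≡N: 1 × 927 = 927
    O-H: 4 × 477 = 1908
    Σ(formed) = 2835 kJ
  ΔH_II = 2228 − 2835 = −607 kJ
ΔH_I − ΔH_II = +576 kJ, so reaction II has the more negative ΔH; |ΔH_I − ΔH_II| = 576 kJ.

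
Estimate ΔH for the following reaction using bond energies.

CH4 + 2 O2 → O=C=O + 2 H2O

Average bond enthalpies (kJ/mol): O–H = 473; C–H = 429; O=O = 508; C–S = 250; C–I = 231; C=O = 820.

ΔH ≈ −800 kJ

Bonds broken (reactants):
  C–H: 4 × 429 = 1716
  O=O: 2 × 508 = 1016
  Σ(broken) = 2732 kJ
Bonds formed (products):
  C=O: 2 × 820 = 1640
  O–H: 4 × 473 = 1892
  Σ(formed) = 3532 kJ
ΔH = Σ(broken) − Σ(formed) = 2732 − 3532 = −800 kJ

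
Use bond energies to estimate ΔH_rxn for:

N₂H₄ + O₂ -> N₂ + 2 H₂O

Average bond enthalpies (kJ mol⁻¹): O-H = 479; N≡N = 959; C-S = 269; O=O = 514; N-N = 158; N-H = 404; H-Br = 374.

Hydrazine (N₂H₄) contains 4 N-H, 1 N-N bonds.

Bonds broken (reactants):
  N-H: 4 × 404 = 1616
  N-N: 1 × 158 = 158
  O=O: 1 × 514 = 514
  Σ(broken) = 2288 kJ
Bonds formed (products):
  N≡N: 1 × 959 = 959
  O-H: 4 × 479 = 1916
  Σ(formed) = 2875 kJ
ΔH = Σ(broken) − Σ(formed) = 2288 − 2875 = −587 kJ

ΔH ≈ −587 kJ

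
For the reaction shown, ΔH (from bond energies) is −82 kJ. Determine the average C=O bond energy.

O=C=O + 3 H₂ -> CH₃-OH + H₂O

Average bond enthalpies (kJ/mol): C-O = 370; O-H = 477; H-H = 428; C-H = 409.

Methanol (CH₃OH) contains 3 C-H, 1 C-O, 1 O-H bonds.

Let D be the C=O bond energy.
Σ(broken) = 2×D + 3×428 = 1284 + 2D
Σ(formed) = 3×409 + 1×370 + 3×477 = 3028
ΔH = Σ(broken) − Σ(formed) = (1284 + 2D) − (3028) = −1744 + 2D
Setting this equal to −82 kJ gives 2D = 1662, so D = 831 kJ/mol.

D(C=O) ≈ 831 kJ/mol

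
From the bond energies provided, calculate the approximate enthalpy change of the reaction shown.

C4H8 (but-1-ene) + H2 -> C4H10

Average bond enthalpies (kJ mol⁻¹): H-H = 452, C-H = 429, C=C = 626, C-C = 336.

ΔH ≈ −116 kJ

Bonds broken (reactants):
  C-C: 2 × 336 = 672
  C-H: 8 × 429 = 3432
  C=C: 1 × 626 = 626
  H-H: 1 × 452 = 452
  Σ(broken) = 5182 kJ
Bonds formed (products):
  C-C: 3 × 336 = 1008
  C-H: 10 × 429 = 4290
  Σ(formed) = 5298 kJ
ΔH = Σ(broken) − Σ(formed) = 5182 − 5298 = −116 kJ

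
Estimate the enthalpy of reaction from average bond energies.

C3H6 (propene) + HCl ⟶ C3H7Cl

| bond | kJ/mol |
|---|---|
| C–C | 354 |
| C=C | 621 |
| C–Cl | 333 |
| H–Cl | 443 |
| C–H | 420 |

Bonds broken (reactants):
  C–C: 1 × 354 = 354
  C–H: 6 × 420 = 2520
  C=C: 1 × 621 = 621
  H–Cl: 1 × 443 = 443
  Σ(broken) = 3938 kJ
Bonds formed (products):
  C–C: 2 × 354 = 708
  C–Cl: 1 × 333 = 333
  C–H: 7 × 420 = 2940
  Σ(formed) = 3981 kJ
ΔH = Σ(broken) − Σ(formed) = 3938 − 3981 = −43 kJ

ΔH ≈ −43 kJ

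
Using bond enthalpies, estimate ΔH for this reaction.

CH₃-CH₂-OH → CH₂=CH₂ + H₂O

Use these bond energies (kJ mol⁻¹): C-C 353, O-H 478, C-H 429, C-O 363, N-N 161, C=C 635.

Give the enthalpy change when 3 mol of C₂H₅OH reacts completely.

Bonds broken (reactants):
  C-C: 1 × 353 = 353
  C-H: 5 × 429 = 2145
  C-O: 1 × 363 = 363
  O-H: 1 × 478 = 478
  Σ(broken) = 3339 kJ
Bonds formed (products):
  C-H: 4 × 429 = 1716
  C=C: 1 × 635 = 635
  O-H: 2 × 478 = 956
  Σ(formed) = 3307 kJ
ΔH = Σ(broken) − Σ(formed) = 3339 − 3307 = +32 kJ
For 3× the reaction as written: 3 × (+32) = +96 kJ

ΔH = +96 kJ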